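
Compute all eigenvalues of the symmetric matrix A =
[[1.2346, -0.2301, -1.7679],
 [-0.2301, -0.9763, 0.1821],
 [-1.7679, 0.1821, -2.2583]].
sigma(A) ≈ {-3, -1, 2}

A is real symmetric, so its spectrum consists of real eigenvalues. Expanding the characteristic polynomial of the displayed matrix gives
  det(λ I - A) = p(λ) = λ^3 + (2)λ^2 + (-5)λ + (-6).
Solving p(λ) = 0 yields eigenvalues ≈ -3, -1, 2. (A is shown rounded to 4 decimals, so these recover the underlying integer eigenvalues to within that precision.)
Verification: the trace of A = -2 equals the sum of eigenvalues -2, and det(A) ≈ 6.0002 matches the eigenvalue product 6.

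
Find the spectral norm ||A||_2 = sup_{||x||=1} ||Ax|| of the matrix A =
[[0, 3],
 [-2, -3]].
||A||_2 = sqrt((22 + sqrt(340))/2) ≈ 4.4966 (= sqrt(largest eigenvalue of A^T A))

||A||_2 = sigma_max(A) = sqrt(lambda_max(A^T A)). Form the symmetric matrix M = A^T A =
[[4, 6],
 [6, 18]].
Its characteristic polynomial (trace, determinant of M give the coefficients) is
  p(λ) = det(λ I - M) = λ^2 - 22λ + 36.
For λ^2 - 22λ + 36 the discriminant is 340. It is nonnegative but not a perfect square, so the roots are real and irrational: λ = (22 ± sqrt(340))/2 ≈ 20.2195, 1.7805.
So the eigenvalues of A^T A are ≈ 1.7805, 20.2195 (all ≥ 0, as they must be for A^T A). The largest is λ_max = (22 + sqrt(340))/2 ≈ 20.2195, hence ||A||_2 = sqrt(λ_max) = sqrt((22 + sqrt(340))/2) ≈ 4.4966.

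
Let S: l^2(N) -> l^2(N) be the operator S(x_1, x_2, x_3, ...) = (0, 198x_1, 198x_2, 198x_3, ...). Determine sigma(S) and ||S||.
sigma(S) = closed disk {z in C : |z| ≤ 198}; ||S|| = 198

Note S = 198·U where U is the unit right shift (U x)_k = x_{k-1} (with x_0 := 0); so ||S|| = 198||U|| and sigma(S) = 198·sigma(U). ||S x||^2 = sum_{k≥1} |198x_k|^2 = 39204||x||^2, so ||S|| = 198 and sigma(S) ⊂ {|z| ≤ 198}. For any |lambda| < 198, the equation (S - lambda I) x = 0 forces x_1 = 0, then 198x_k = lambda x_{k+1} ⇒ x = 0, so S has no eigenvalues. But (S - lambda I) is not surjective for |lambda| < 198: solving (S - lambda I) x = e_1 would require x_n proportional to (lambda/198)^(-n), which is not in l^2. So every |lambda| < 198 lies in the residual spectrum. The boundary |lambda| = 198 is in the approximate point spectrum (the spectrum is closed). Hence sigma(S) is the closed disk of radius 198.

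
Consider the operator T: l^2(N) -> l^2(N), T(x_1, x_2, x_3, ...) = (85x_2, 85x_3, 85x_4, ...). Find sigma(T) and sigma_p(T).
sigma(T) = closed disk {z in C : |z| ≤ 85}; sigma_p(T) = open disk {z in C : |z| < 85}

Note T = 85·V where V is the unit left shift (V x)_k = x_{k+1}; so sigma(T) = 85·sigma(V) and ||T|| = 85||V||. ||T x||^2 = 7225sum_{k≥2} |x_k|^2 ≤ 7225||x||^2, with equality on {x : x_1 = 0}, so ||T|| = 85. For any lambda with |lambda| < 85, set r = lambda/85 (|r| < 1); the vector x = (1, r, r^2, ...) is in l^2 and satisfies T x = 85(r, r^2, ...) = lambda x, so lambda is an eigenvalue. On the boundary |lambda| = 85 the geometric series diverges, so no l^2 eigenvector exists, but these lambda lie in the approximate point spectrum. Hence sigma(T) is the closed disk of radius 85 and sigma_p(T) is the open disk.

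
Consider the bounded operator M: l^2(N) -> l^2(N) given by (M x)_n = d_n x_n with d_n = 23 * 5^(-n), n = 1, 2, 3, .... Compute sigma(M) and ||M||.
sigma(M) = {23 * 5^(-n) : n ≥ 1} ∪ {0}; ||M|| = 23/5

A bounded diagonal operator on l^2 with diagonal entries d_n has spectrum equal to the closure of {d_n : n ≥ 1}: every d_n is an eigenvalue (with eigenvector e_n), so {d_n} ⊂ sigma(M); the spectrum is closed, so its closure is too; and for lambda not in the closure, (M - lambda I) has bounded inverse (the diagonal entries 1/(d_n - lambda) are bounded). For our sequence d_n = 23 * 5^(-n), n = 1, 2, 3, ...:
  - {d_n} = {23 * 5^(-n) : n ≥ 1}; the only limit point is 0
  - closure = {23 * 5^(-n) : n ≥ 1} ∪ {0}
For the norm: a diagonal operator has ||M|| = sup_n |d_n|. Here d_n = 23 * 5^(-n) is positive and decreasing, so sup_n |d_n| = d_1 = 23/5. So ||M|| = 23/5.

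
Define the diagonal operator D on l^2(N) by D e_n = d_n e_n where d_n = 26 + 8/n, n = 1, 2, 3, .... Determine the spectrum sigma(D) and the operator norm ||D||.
sigma(D) = {26 + 8/n : n ≥ 1} ∪ {26}; ||D|| = 34

A bounded diagonal operator on l^2 with diagonal entries d_n has spectrum equal to the closure of {d_n : n ≥ 1}: every d_n is an eigenvalue (with eigenvector e_n), so {d_n} ⊂ sigma(D); the spectrum is closed, so its closure is too; and for lambda not in the closure, (D - lambda I) has bounded inverse (the diagonal entries 1/(d_n - lambda) are bounded). For our sequence d_n = 26 + 8/n, n = 1, 2, 3, ...:
  - {d_n} = {26 + 8/n : n ≥ 1}; the only limit point is 26
  - closure = {26 + 8/n : n ≥ 1} ∪ {26}
For the norm: a diagonal operator has ||D|| = sup_n |d_n|. Here d_n = 26 + 8/n is positive and decreasing, so sup_n |d_n| = d_1 = 26 + 8 = 34. So ||D|| = 34.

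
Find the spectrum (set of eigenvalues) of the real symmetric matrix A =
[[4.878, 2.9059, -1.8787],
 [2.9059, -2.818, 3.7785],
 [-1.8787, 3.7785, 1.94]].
sigma(A) ≈ {-6, 4, 6}

A is real symmetric, so its spectrum consists of real eigenvalues. Expanding the characteristic polynomial of the displayed matrix gives
  det(λ I - A) = p(λ) = λ^3 + (-4)λ^2 + (-36)λ + (144.0029).
Solving p(λ) = 0 yields eigenvalues ≈ -6, 4, 6. (A is shown rounded to 4 decimals, so these recover the underlying integer eigenvalues to within that precision.)
Verification: the trace of A = 4 equals the sum of eigenvalues 4, and det(A) ≈ -144.0029 matches the eigenvalue product -144.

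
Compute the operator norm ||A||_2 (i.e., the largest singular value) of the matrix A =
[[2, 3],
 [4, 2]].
||A||_2 = sqrt((33 + sqrt(833))/2) ≈ 5.5616 (= sqrt(largest eigenvalue of A^T A))

||A||_2 = sigma_max(A) = sqrt(lambda_max(A^T A)). Form the symmetric matrix M = A^T A =
[[20, 14],
 [14, 13]].
Its characteristic polynomial (trace, determinant of M give the coefficients) is
  p(λ) = det(λ I - M) = λ^2 - 33λ + 64.
For λ^2 - 33λ + 64 the discriminant is 833. It is nonnegative but not a perfect square, so the roots are real and irrational: λ = (33 ± sqrt(833))/2 ≈ 30.9309, 2.0691.
So the eigenvalues of A^T A are ≈ 2.0691, 30.9309 (all ≥ 0, as they must be for A^T A). The largest is λ_max = (33 + sqrt(833))/2 ≈ 30.9309, hence ||A||_2 = sqrt(λ_max) = sqrt((33 + sqrt(833))/2) ≈ 5.5616.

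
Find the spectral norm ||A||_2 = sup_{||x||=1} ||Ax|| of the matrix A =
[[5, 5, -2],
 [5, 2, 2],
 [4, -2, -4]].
||A||_2 ≈ 9.166 (= sqrt(largest eigenvalue of A^T A))

||A||_2 = sigma_max(A) = sqrt(lambda_max(A^T A)). Form the symmetric matrix M = A^T A =
[[66, 27, -16],
 [27, 33, 2],
 [-16, 2, 24]].
Its characteristic polynomial (trace, sum of principal 2x2 minors, determinant of M give the coefficients) is
  p(λ) = det(λ I - M) = λ^3 - 123λ^2 + 3565λ - 24336.
No integer candidate from the rational root theorem (±divisors of 24336) is a root, so the roots are irrational. The cubic discriminant is Δ = 5991432845 > 0, so there are three distinct real roots. p(9) = -1485 and p(10) = 14 have opposite signs, so a root lies in (9, 10); Newton's method refines it to λ ≈ 9.99. p(28) = 1004 and p(29) = -5 have opposite signs, so a root lies in (28, 29); Newton's method refines it to λ ≈ 28.9952. p(84) = -60 and p(85) = 4139 have opposite signs, so a root lies in (84, 85); Newton's method refines it to λ ≈ 84.0147. Check (Vieta): the three roots sum to 123, matching tr M = 123.
So the eigenvalues of A^T A are ≈ 9.99, 28.9952, 84.0147 (all ≥ 0, as they must be for A^T A). The largest is λ_max ≈ 84.0147, hence ||A||_2 = sqrt(λ_max) ≈ 9.166.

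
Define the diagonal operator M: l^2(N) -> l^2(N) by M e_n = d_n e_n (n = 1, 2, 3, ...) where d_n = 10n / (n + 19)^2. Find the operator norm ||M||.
||M|| = 5/38 (attained at n = 19)

For M diagonal, ||M|| = sup_n |d_n|. Treat f(x) = 10x / (x + 19)^2 for real x > 0. By the quotient rule, f'(x) = 10(19 - x)/(x + 19)^3, which is positive for x < 19 and negative for x > 19. So f has a unique maximum at x = 19, and since 19 is a positive integer, the supremum over n ≥ 1 is attained at n = 19: d_19 = 10·19/(19 + 19)^2 = 10·19/1444 = 5/38. Hence ||M|| = 5/38.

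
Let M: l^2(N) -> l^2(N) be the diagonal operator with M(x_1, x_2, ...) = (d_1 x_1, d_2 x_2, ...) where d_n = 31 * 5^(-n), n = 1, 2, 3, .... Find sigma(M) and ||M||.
sigma(M) = {31 * 5^(-n) : n ≥ 1} ∪ {0}; ||M|| = 31/5

A bounded diagonal operator on l^2 with diagonal entries d_n has spectrum equal to the closure of {d_n : n ≥ 1}: every d_n is an eigenvalue (with eigenvector e_n), so {d_n} ⊂ sigma(M); the spectrum is closed, so its closure is too; and for lambda not in the closure, (M - lambda I) has bounded inverse (the diagonal entries 1/(d_n - lambda) are bounded). For our sequence d_n = 31 * 5^(-n), n = 1, 2, 3, ...:
  - {d_n} = {31 * 5^(-n) : n ≥ 1}; the only limit point is 0
  - closure = {31 * 5^(-n) : n ≥ 1} ∪ {0}
For the norm: a diagonal operator has ||M|| = sup_n |d_n|. Here d_n = 31 * 5^(-n) is positive and decreasing, so sup_n |d_n| = d_1 = 31/5. So ||M|| = 31/5.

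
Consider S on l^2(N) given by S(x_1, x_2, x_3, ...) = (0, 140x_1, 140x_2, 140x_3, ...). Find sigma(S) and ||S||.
sigma(S) = closed disk {z in C : |z| ≤ 140}; ||S|| = 140

Note S = 140·U where U is the unit right shift (U x)_k = x_{k-1} (with x_0 := 0); so ||S|| = 140||U|| and sigma(S) = 140·sigma(U). ||S x||^2 = sum_{k≥1} |140x_k|^2 = 19600||x||^2, so ||S|| = 140 and sigma(S) ⊂ {|z| ≤ 140}. For any |lambda| < 140, the equation (S - lambda I) x = 0 forces x_1 = 0, then 140x_k = lambda x_{k+1} ⇒ x = 0, so S has no eigenvalues. But (S - lambda I) is not surjective for |lambda| < 140: solving (S - lambda I) x = e_1 would require x_n proportional to (lambda/140)^(-n), which is not in l^2. So every |lambda| < 140 lies in the residual spectrum. The boundary |lambda| = 140 is in the approximate point spectrum (the spectrum is closed). Hence sigma(S) is the closed disk of radius 140.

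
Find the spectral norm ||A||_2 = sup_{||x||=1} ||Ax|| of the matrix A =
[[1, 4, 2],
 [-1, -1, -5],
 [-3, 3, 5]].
||A||_2 ≈ 8.5202 (= sqrt(largest eigenvalue of A^T A))

||A||_2 = sigma_max(A) = sqrt(lambda_max(A^T A)). Form the symmetric matrix M = A^T A =
[[11, -4, -8],
 [-4, 26, 28],
 [-8, 28, 54]].
Its characteristic polynomial (trace, sum of principal 2x2 minors, determinant of M give the coefficients) is
  p(λ) = det(λ I - M) = λ^3 - 91λ^2 + 1420λ - 6084.
No integer candidate from the rational root theorem (±divisors of 6084) is a root, so the roots are irrational. The cubic discriminant is Δ = 57486672 > 0, so there are three distinct real roots. p(8) = -36 and p(9) = 54 have opposite signs, so a root lies in (8, 9); Newton's method refines it to λ ≈ 8.2596. p(10) = 16 and p(11) = -144 have opposite signs, so a root lies in (10, 11); Newton's method refines it to λ ≈ 10.1469. p(72) = -2340 and p(73) = 1654 have opposite signs, so a root lies in (72, 73); Newton's method refines it to λ ≈ 72.5935. Check (Vieta): the three roots sum to 91, matching tr M = 91.
So the eigenvalues of A^T A are ≈ 8.2596, 10.1469, 72.5935 (all ≥ 0, as they must be for A^T A). The largest is λ_max ≈ 72.5935, hence ||A||_2 = sqrt(λ_max) ≈ 8.5202.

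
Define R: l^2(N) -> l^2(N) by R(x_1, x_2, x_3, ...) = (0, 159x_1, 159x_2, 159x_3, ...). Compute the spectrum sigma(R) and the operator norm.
sigma(R) = closed disk {z in C : |z| ≤ 159}; ||R|| = 159

Note R = 159·U where U is the unit right shift (U x)_k = x_{k-1} (with x_0 := 0); so ||R|| = 159||U|| and sigma(R) = 159·sigma(U). ||R x||^2 = sum_{k≥1} |159x_k|^2 = 25281||x||^2, so ||R|| = 159 and sigma(R) ⊂ {|z| ≤ 159}. For any |lambda| < 159, the equation (R - lambda I) x = 0 forces x_1 = 0, then 159x_k = lambda x_{k+1} ⇒ x = 0, so R has no eigenvalues. But (R - lambda I) is not surjective for |lambda| < 159: solving (R - lambda I) x = e_1 would require x_n proportional to (lambda/159)^(-n), which is not in l^2. So every |lambda| < 159 lies in the residual spectrum. The boundary |lambda| = 159 is in the approximate point spectrum (the spectrum is closed). Hence sigma(R) is the closed disk of radius 159.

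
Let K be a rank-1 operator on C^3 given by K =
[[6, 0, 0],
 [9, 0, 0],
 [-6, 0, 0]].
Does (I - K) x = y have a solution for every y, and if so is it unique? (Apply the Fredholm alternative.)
(I - K) is invertible (det(I - K) = -5 ≠ 0), so for every y in C^3 the equation (I - K) x = y has a unique solution.

K has rank 1, so it is an outer product K = u v^T: every row of K is a multiple of one row vector. Reading off the entries, u = (2, 3, -2) and v = (3, 0, 0) (row i of K equals u_i·v^T). A rank-one matrix u v^T satisfies K u = u (v·u) and kills the (2)-dimensional subspace v^⊥, so its characteristic polynomial is lambda^2 (lambda - v·u) with v·u = tr K = 6. Hence the eigenvalues of I - K are 1 (multiplicity 2) and 1 - (6) = -5, so det(I - K) = -5. (Direct check: I - K =
[[-5, 0, 0],
 [-9, 1, 0],
 [6, 0, 1]]
has determinant -5.) The finite-dimensional Fredholm alternative says: either (I - K) is invertible, or ker(I - K) ≠ {0} and then range(I - K) = ker((I - K)^*)^⊥, with dim ker(I - K) = dim ker((I - K)^*). Since det(I - K) ≠ 0, 1 is not an eigenvalue of K and ker(I - K) = {0}, so we are in the first case: for every y there is a unique x = (I - K)^(-1) y. Explicitly, by the Sherman–Morrison formula, (I - u v^T)^(-1) = I + u v^T/(1 - v·u), i.e. (I - K)^(-1) = I + K/(-5).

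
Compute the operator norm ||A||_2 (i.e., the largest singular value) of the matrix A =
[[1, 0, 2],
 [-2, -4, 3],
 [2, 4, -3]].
||A||_2 = sqrt((63 + sqrt(2937))/2) ≈ 7.6549 (= sqrt(largest eigenvalue of A^T A))

||A||_2 = sigma_max(A) = sqrt(lambda_max(A^T A)). Form the symmetric matrix M = A^T A =
[[9, 16, -10],
 [16, 32, -24],
 [-10, -24, 22]].
Its characteristic polynomial (trace, sum of principal 2x2 minors, determinant of M give the coefficients) is
  p(λ) = det(λ I - M) = λ^3 - 63λ^2 + 258λ.
The constant term is 0, so λ = 0 is a root. Dividing out λ leaves p(λ) = λ(λ^2 - 63λ + 258). For λ^2 - 63λ + 258 the discriminant is 2937. It is nonnegative but not a perfect square, so the roots are real and irrational: λ = (63 ± sqrt(2937))/2 ≈ 58.597, 4.403.
So the eigenvalues of A^T A are ≈ 0, 4.403, 58.597 (all ≥ 0, as they must be for A^T A). The largest is λ_max = (63 + sqrt(2937))/2 ≈ 58.597, hence ||A||_2 = sqrt(λ_max) = sqrt((63 + sqrt(2937))/2) ≈ 7.6549.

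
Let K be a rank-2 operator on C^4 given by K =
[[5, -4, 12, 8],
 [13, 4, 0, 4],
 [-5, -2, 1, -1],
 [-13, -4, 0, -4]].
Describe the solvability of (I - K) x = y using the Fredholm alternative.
(I - K) is invertible (det(I - K) = 216 ≠ 0), so for every y in C^4 the equation (I - K) x = y has a unique solution.

K has rank 2 and factors as K = U V^T = u1 v1^T + u2 v2^T with u1 = (-3, -3, 1, 3), v1 = (-3, 0, -2, -2), u2 = (2, -2, 1, 2), v2 = (-2, -2, 3, 1) (multiplying out reproduces the displayed K). The nonzero eigenvalues of U V^T coincide with those of the 2 x 2 matrix G = V^T U = [[v1·u1, v1·u2], [v2·u1, v2·u2]] = [[1, -12], [18, 5]], and by the Sylvester determinant identity det(I_4 - U V^T) = det(I_2 - V^T U) = det([[0, 12], [-18, -4]]) = (0)(-4) - (12)(-18) = 216. (Direct check: I - K =
[[-4, 4, -12, -8],
 [-13, -3, 0, -4],
 [5, 2, 0, 1],
 [13, 4, 0, 5]]
has determinant 216.) The finite-dimensional Fredholm alternative says: either (I - K) is invertible, or ker(I - K) ≠ {0} and then range(I - K) = ker((I - K)^*)^⊥, with dim ker(I - K) = dim ker((I - K)^*). Since det(I - K) ≠ 0, 1 is not an eigenvalue of K and ker(I - K) = {0}, so we are in the first case: for every y there is a unique x = (I - K)^(-1) y. (Explicitly, by the Woodbury identity, (I - U V^T)^(-1) = I + U (I_2 - G)^(-1) V^T.)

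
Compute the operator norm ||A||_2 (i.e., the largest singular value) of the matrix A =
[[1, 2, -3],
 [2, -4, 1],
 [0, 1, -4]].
||A||_2 ≈ 6.1659 (= sqrt(largest eigenvalue of A^T A))

||A||_2 = sigma_max(A) = sqrt(lambda_max(A^T A)). Form the symmetric matrix M = A^T A =
[[5, -6, -1],
 [-6, 21, -14],
 [-1, -14, 26]].
Its characteristic polynomial (trace, sum of principal 2x2 minors, determinant of M give the coefficients) is
  p(λ) = det(λ I - M) = λ^3 - 52λ^2 + 548λ - 625.
No integer candidate from the rational root theorem (±divisors of 625) is a root, so the roots are irrational. The cubic discriminant is Δ = 112268773 > 0, so there are three distinct real roots. p(1) = -128 and p(2) = 271 have opposite signs, so a root lies in (1, 2); Newton's method refines it to λ ≈ 1.2959. p(12) = 191 and p(13) = -92 have opposite signs, so a root lies in (12, 13); Newton's method refines it to λ ≈ 12.6858. p(38) = -17 and p(39) = 974 have opposite signs, so a root lies in (38, 39); Newton's method refines it to λ ≈ 38.0183. Check (Vieta): the three roots sum to 52, matching tr M = 52.
So the eigenvalues of A^T A are ≈ 1.2959, 12.6858, 38.0183 (all ≥ 0, as they must be for A^T A). The largest is λ_max ≈ 38.0183, hence ||A||_2 = sqrt(λ_max) ≈ 6.1659.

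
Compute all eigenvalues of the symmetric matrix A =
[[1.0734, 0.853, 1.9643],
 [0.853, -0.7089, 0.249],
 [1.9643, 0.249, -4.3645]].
sigma(A) ≈ {-5, -1, 2}

A is real symmetric, so its spectrum consists of real eigenvalues. Expanding the characteristic polynomial of the displayed matrix gives
  det(λ I - A) = p(λ) = λ^3 + (4)λ^2 + (-7)λ + (-10).
Solving p(λ) = 0 yields eigenvalues ≈ -5, -1, 2. (A is shown rounded to 4 decimals, so these recover the underlying integer eigenvalues to within that precision.)
Verification: the trace of A = -4 equals the sum of eigenvalues -4, and det(A) ≈ 9.9999 matches the eigenvalue product 10.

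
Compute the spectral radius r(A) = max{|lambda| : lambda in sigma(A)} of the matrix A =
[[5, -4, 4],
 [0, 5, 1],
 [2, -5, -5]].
r(A) ≈ 5.3639

The eigenvalues of A are the roots of its characteristic polynomial. With M = A (coefficients from the trace, the sum of principal 2x2 minors, and det A):
  p(λ) = det(λ I - M) = λ^3 - 5λ^2 - 28λ + 148.
No integer candidate from the rational root theorem (±divisors of 148) is a root, so the roots are irrational. The cubic discriminant is Δ = -37040 < 0, so there is one real root and a complex-conjugate pair. p(-6) = -80 and p(-5) = 38 have opposite signs, so a root lies in (-6, -5); Newton's method refines it to λ ≈ -5.3639. Dividing out (λ - (-5.3639)) leaves approximately λ^2 - 10.3639λ + 27.5916. For λ^2 - 10.3639λ + 27.5916 the discriminant is -2.9552. It is negative, so the remaining roots are the complex-conjugate pair λ ≈ 5.182 ± 0.8595i. Their product equals the constant term, so |λ|^2 ≈ 27.5916 and |λ| ≈ 5.2528.
Thus the eigenvalues (to 4 decimals) are -5.3639 (modulus 5.3639); 5.182 ± 0.8595i (modulus 5.2528). The spectral radius is the largest modulus: r(A) ≈ 5.3639. (Cross-check: r(A) ≤ ||A||_2 ≈ 9.1727; equality holds whenever A is normal, though it can also hold for some non-normal A.)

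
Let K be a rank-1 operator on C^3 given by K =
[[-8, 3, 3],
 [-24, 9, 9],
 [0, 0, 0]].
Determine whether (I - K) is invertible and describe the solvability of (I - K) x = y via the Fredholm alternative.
(I - K) is singular (det(I - K) = 0, i.e. 1 ∈ sigma(K)). (I - K) x = y is solvable iff y ⊥ ker((I - K)^*) = span{(-8, 3, 3)}, i.e. iff -8y_1 + 3y_2 + 3y_3 = 0. When solvable, the solutions are x = y + c·(1, 3, 0), c arbitrary (ker(I - K) = span{(1, 3, 0)}, dimension 1).

K has rank 1, so it is an outer product K = u v^T: every row of K is a multiple of one row vector. Reading off the entries, u = (1, 3, 0) and v = (-8, 3, 3) (row i of K equals u_i·v^T). A rank-one matrix u v^T satisfies K u = u (v·u) and kills the (2)-dimensional subspace v^⊥, so its characteristic polynomial is lambda^2 (lambda - v·u) with v·u = tr K = 1. Hence the eigenvalues of I - K are 1 (multiplicity 2) and 1 - (1) = 0, so det(I - K) = 0. (Direct check: I - K =
[[9, -3, -3],
 [24, -8, -9],
 [0, 0, 1]]
has determinant 0.) So 1 is an eigenvalue of K and (I - K) is not invertible. The finite-dimensional Fredholm alternative says: either (I - K) is invertible, or ker(I - K) ≠ {0} and then range(I - K) = ker((I - K)^*)^⊥, with dim ker(I - K) = dim ker((I - K)^*). We are in the second case, so we need both kernels. Kernel of I - K: (I - K) u = u - u (v·u) = u - u = 0, so ker(I - K) = span{u} = span{(1, 3, 0)} (it is exactly 1-dimensional because rank(I - K) = 2). Kernel of the adjoint: K is real, so (I - K)^* = I - K^T = I - v u^T, and (I - v u^T) v = v - v (u·v) = 0; hence ker((I - K)^*) = span{v} = span{(-8, 3, 3)}. Therefore (I - K) x = y is solvable iff <y, v> = 0, i.e. iff -8y_1 + 3y_2 + 3y_3 = 0. When this holds, K y = u (v·y) = 0, so (I - K) y = y and x = y is a particular solution; the full solution set is the line x = y + c·u = y + c·(1, 3, 0), c ∈ C.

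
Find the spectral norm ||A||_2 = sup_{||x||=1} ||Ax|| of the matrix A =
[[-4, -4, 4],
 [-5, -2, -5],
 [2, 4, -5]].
||A||_2 ≈ 9.5157 (= sqrt(largest eigenvalue of A^T A))

||A||_2 = sigma_max(A) = sqrt(lambda_max(A^T A)). Form the symmetric matrix M = A^T A =
[[45, 34, -1],
 [34, 36, -26],
 [-1, -26, 66]].
Its characteristic polynomial (trace, sum of principal 2x2 minors, determinant of M give the coefficients) is
  p(λ) = det(λ I - M) = λ^3 - 147λ^2 + 5133λ - 1936.
No integer candidate from the rational root theorem (±divisors of 1936) is a root, so the roots are irrational. The cubic discriminant is Δ = 29970861597 > 0, so there are three distinct real roots. p(0) = -1936 and p(1) = 3051 have opposite signs, so a root lies in (0, 1); Newton's method refines it to λ ≈ 0.3813. p(56) = 136 and p(57) = -1765 have opposite signs, so a root lies in (56, 57); Newton's method refines it to λ ≈ 56.0708. p(90) = -1666 and p(91) = 1431 have opposite signs, so a root lies in (90, 91); Newton's method refines it to λ ≈ 90.5479. Check (Vieta): the three roots sum to 147, matching tr M = 147.
So the eigenvalues of A^T A are ≈ 0.3813, 56.0708, 90.5479 (all ≥ 0, as they must be for A^T A). The largest is λ_max ≈ 90.5479, hence ||A||_2 = sqrt(λ_max) ≈ 9.5157.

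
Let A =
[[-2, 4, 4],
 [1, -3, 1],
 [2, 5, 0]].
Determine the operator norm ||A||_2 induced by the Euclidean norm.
||A||_2 ≈ 7.3986 (= sqrt(largest eigenvalue of A^T A))

||A||_2 = sigma_max(A) = sqrt(lambda_max(A^T A)). Form the symmetric matrix M = A^T A =
[[9, -1, -7],
 [-1, 50, 13],
 [-7, 13, 17]].
Its characteristic polynomial (trace, sum of principal 2x2 minors, determinant of M give the coefficients) is
  p(λ) = det(λ I - M) = λ^3 - 76λ^2 + 1234λ - 3844.
No integer candidate from the rational root theorem (±divisors of 3844) is a root, so the roots are irrational. The cubic discriminant is Δ = 619561520 > 0, so there are three distinct real roots. p(4) = -60 and p(5) = 551 have opposite signs, so a root lies in (4, 5); Newton's method refines it to λ ≈ 4.0898. p(17) = 83 and p(18) = -424 have opposite signs, so a root lies in (17, 18); Newton's method refines it to λ ≈ 17.1704. p(54) = -1360 and p(55) = 501 have opposite signs, so a root lies in (54, 55); Newton's method refines it to λ ≈ 54.7399. Check (Vieta): the three roots sum to 76, matching tr M = 76.
So the eigenvalues of A^T A are ≈ 4.0898, 17.1704, 54.7399 (all ≥ 0, as they must be for A^T A). The largest is λ_max ≈ 54.7399, hence ||A||_2 = sqrt(λ_max) ≈ 7.3986.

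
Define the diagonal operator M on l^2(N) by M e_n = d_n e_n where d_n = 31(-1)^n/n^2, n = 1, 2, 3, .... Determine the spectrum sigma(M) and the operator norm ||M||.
sigma(M) = {31(-1)^n/n^2 : n ≥ 1} ∪ {0}; ||M|| = 31

A bounded diagonal operator on l^2 with diagonal entries d_n has spectrum equal to the closure of {d_n : n ≥ 1}: every d_n is an eigenvalue (with eigenvector e_n), so {d_n} ⊂ sigma(M); the spectrum is closed, so its closure is too; and for lambda not in the closure, (M - lambda I) has bounded inverse (the diagonal entries 1/(d_n - lambda) are bounded). For our sequence d_n = 31(-1)^n/n^2, n = 1, 2, 3, ...:
  - {d_n} = {31(-1)^n/n^2 : n ≥ 1}; the only limit point is 0
  - closure = {31(-1)^n/n^2 : n ≥ 1} ∪ {0}
For the norm: a diagonal operator has ||M|| = sup_n |d_n|. Here |d_n| = 31/n^2 is decreasing, so sup_n |d_n| = |d_1| = 31. So ||M|| = 31.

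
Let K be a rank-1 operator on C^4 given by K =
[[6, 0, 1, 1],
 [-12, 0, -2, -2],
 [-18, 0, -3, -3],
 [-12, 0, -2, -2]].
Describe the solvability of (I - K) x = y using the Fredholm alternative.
(I - K) is singular (det(I - K) = 0, i.e. 1 ∈ sigma(K)). (I - K) x = y is solvable iff y ⊥ ker((I - K)^*) = span{(6, 0, 1, 1)}, i.e. iff 6y_1 + y_3 + y_4 = 0. When solvable, the solutions are x = y + c·(1, -2, -3, -2), c arbitrary (ker(I - K) = span{(1, -2, -3, -2)}, dimension 1).

K has rank 1, so it is an outer product K = u v^T: every row of K is a multiple of one row vector. Reading off the entries, u = (1, -2, -3, -2) and v = (6, 0, 1, 1) (row i of K equals u_i·v^T). A rank-one matrix u v^T satisfies K u = u (v·u) and kills the (3)-dimensional subspace v^⊥, so its characteristic polynomial is lambda^3 (lambda - v·u) with v·u = tr K = 1. Hence the eigenvalues of I - K are 1 (multiplicity 3) and 1 - (1) = 0, so det(I - K) = 0. (Direct check: I - K =
[[-5, 0, -1, -1],
 [12, 1, 2, 2],
 [18, 0, 4, 3],
 [12, 0, 2, 3]]
has determinant 0.) So 1 is an eigenvalue of K and (I - K) is not invertible. The finite-dimensional Fredholm alternative says: either (I - K) is invertible, or ker(I - K) ≠ {0} and then range(I - K) = ker((I - K)^*)^⊥, with dim ker(I - K) = dim ker((I - K)^*). We are in the second case, so we need both kernels. Kernel of I - K: (I - K) u = u - u (v·u) = u - u = 0, so ker(I - K) = span{u} = span{(1, -2, -3, -2)} (it is exactly 1-dimensional because rank(I - K) = 3). Kernel of the adjoint: K is real, so (I - K)^* = I - K^T = I - v u^T, and (I - v u^T) v = v - v (u·v) = 0; hence ker((I - K)^*) = span{v} = span{(6, 0, 1, 1)}. Therefore (I - K) x = y is solvable iff <y, v> = 0, i.e. iff 6y_1 + y_3 + y_4 = 0. When this holds, K y = u (v·y) = 0, so (I - K) y = y and x = y is a particular solution; the full solution set is the line x = y + c·u = y + c·(1, -2, -3, -2), c ∈ C.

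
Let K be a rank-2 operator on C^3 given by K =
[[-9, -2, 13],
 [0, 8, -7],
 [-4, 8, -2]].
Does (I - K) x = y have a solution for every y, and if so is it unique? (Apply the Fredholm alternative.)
(I - K) is invertible (det(I - K) = 42 ≠ 0), so for every y in C^3 the equation (I - K) x = y has a unique solution.

K has rank 2 and factors as K = U V^T = u1 v1^T + u2 v2^T with u1 = (2, 1, 2), v1 = (-3, 2, 2), u2 = (-3, 3, 2), v2 = (1, 2, -3) (multiplying out reproduces the displayed K). The nonzero eigenvalues of U V^T coincide with those of the 2 x 2 matrix G = V^T U = [[v1·u1, v1·u2], [v2·u1, v2·u2]] = [[0, 19], [-2, -3]], and by the Sylvester determinant identity det(I_3 - U V^T) = det(I_2 - V^T U) = det([[1, -19], [2, 4]]) = (1)(4) - (-19)(2) = 42. (Direct check: I - K =
[[10, 2, -13],
 [0, -7, 7],
 [4, -8, 3]]
has determinant 42.) The finite-dimensional Fredholm alternative says: either (I - K) is invertible, or ker(I - K) ≠ {0} and then range(I - K) = ker((I - K)^*)^⊥, with dim ker(I - K) = dim ker((I - K)^*). Since det(I - K) ≠ 0, 1 is not an eigenvalue of K and ker(I - K) = {0}, so we are in the first case: for every y there is a unique x = (I - K)^(-1) y. (Explicitly, by the Woodbury identity, (I - U V^T)^(-1) = I + U (I_2 - G)^(-1) V^T.)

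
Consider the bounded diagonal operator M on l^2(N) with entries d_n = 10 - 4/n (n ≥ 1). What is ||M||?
||M|| = 10

For a diagonal operator on l^2 with entries d_n, ||M|| = sup_n |d_n|. Here d_1 = 6, d_2 = 8, ..., and d_n = 10 - 4/n increases monotonically toward 10. All terms lie in [6, 10), so |d_n| = d_n and the supremum is the limit 10, which is not attained by any individual d_n. Hence ||M|| = 10.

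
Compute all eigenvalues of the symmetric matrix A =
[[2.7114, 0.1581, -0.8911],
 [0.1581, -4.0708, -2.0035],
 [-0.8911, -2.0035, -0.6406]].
sigma(A) ≈ {-5, 0, 3}

A is real symmetric, so its spectrum consists of real eigenvalues. Expanding the characteristic polynomial of the displayed matrix gives
  det(λ I - A) = p(λ) = λ^3 + (2)λ^2 + (-15)λ + (0).
Solving p(λ) = 0 yields eigenvalues ≈ -5, 0, 3. (A is shown rounded to 4 decimals, so these recover the underlying integer eigenvalues to within that precision.)
Verification: the trace of A = -2 equals the sum of eigenvalues -2, and det(A) ≈ 0.0001 matches the eigenvalue product 0.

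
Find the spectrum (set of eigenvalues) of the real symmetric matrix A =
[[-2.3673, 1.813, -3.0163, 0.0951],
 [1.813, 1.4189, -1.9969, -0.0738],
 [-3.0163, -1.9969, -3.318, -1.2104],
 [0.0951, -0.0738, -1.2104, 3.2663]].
sigma(A) ≈ {-6, -2, 3, 4}

A is real symmetric, so its spectrum consists of real eigenvalues. Expanding the characteristic polynomial of the displayed matrix gives
  det(λ I - A) = p(λ) = λ^4 + (1)λ^3 + (-32)λ^2 + (12)λ + (143.9953).
Solving p(λ) = 0 yields eigenvalues ≈ -6, -2, 3, 4. (A is shown rounded to 4 decimals, so these recover the underlying integer eigenvalues to within that precision.)
Verification: the trace of A = -1 equals the sum of eigenvalues -1, and det(A) ≈ 143.9953 matches the eigenvalue product 144.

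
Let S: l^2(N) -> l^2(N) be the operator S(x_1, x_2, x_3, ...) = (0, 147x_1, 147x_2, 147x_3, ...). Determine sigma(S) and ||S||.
sigma(S) = closed disk {z in C : |z| ≤ 147}; ||S|| = 147

Note S = 147·U where U is the unit right shift (U x)_k = x_{k-1} (with x_0 := 0); so ||S|| = 147||U|| and sigma(S) = 147·sigma(U). ||S x||^2 = sum_{k≥1} |147x_k|^2 = 21609||x||^2, so ||S|| = 147 and sigma(S) ⊂ {|z| ≤ 147}. For any |lambda| < 147, the equation (S - lambda I) x = 0 forces x_1 = 0, then 147x_k = lambda x_{k+1} ⇒ x = 0, so S has no eigenvalues. But (S - lambda I) is not surjective for |lambda| < 147: solving (S - lambda I) x = e_1 would require x_n proportional to (lambda/147)^(-n), which is not in l^2. So every |lambda| < 147 lies in the residual spectrum. The boundary |lambda| = 147 is in the approximate point spectrum (the spectrum is closed). Hence sigma(S) is the closed disk of radius 147.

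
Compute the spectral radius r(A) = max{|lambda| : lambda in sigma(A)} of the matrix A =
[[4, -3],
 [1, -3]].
r(A) = (1 + sqrt(37))/2 ≈ 3.5414

The eigenvalues of A are the roots of its characteristic polynomial. With M = A (coefficients from the trace and determinant):
  p(λ) = det(λ I - M) = λ^2 - λ - 9.
For λ^2 - λ - 9 the discriminant is 37. It is nonnegative but not a perfect square, so the roots are real and irrational: λ = (1 ± sqrt(37))/2 ≈ 3.5414, -2.5414.
Thus the eigenvalues (to 4 decimals) are 3.5414 (modulus 3.5414); -2.5414 (modulus 2.5414). The spectral radius is the largest modulus: r(A) = (1 + sqrt(37))/2 ≈ 3.5414. (Cross-check: r(A) ≤ ||A||_2 ≈ 5.7016; equality holds whenever A is normal, though it can also hold for some non-normal A.)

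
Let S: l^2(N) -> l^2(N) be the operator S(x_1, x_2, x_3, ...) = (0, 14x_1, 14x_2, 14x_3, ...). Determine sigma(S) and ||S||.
sigma(S) = closed disk {z in C : |z| ≤ 14}; ||S|| = 14

Note S = 14·U where U is the unit right shift (U x)_k = x_{k-1} (with x_0 := 0); so ||S|| = 14||U|| and sigma(S) = 14·sigma(U). ||S x||^2 = sum_{k≥1} |14x_k|^2 = 196||x||^2, so ||S|| = 14 and sigma(S) ⊂ {|z| ≤ 14}. For any |lambda| < 14, the equation (S - lambda I) x = 0 forces x_1 = 0, then 14x_k = lambda x_{k+1} ⇒ x = 0, so S has no eigenvalues. But (S - lambda I) is not surjective for |lambda| < 14: solving (S - lambda I) x = e_1 would require x_n proportional to (lambda/14)^(-n), which is not in l^2. So every |lambda| < 14 lies in the residual spectrum. The boundary |lambda| = 14 is in the approximate point spectrum (the spectrum is closed). Hence sigma(S) is the closed disk of radius 14.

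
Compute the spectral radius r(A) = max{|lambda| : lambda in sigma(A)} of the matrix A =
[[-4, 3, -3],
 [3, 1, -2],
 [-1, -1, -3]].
r(A) ≈ 5.7968

The eigenvalues of A are the roots of its characteristic polynomial. With M = A (coefficients from the trace, the sum of principal 2x2 minors, and det A):
  p(λ) = det(λ I - M) = λ^3 + 6λ^2 - 9λ - 59.
No integer candidate from the rational root theorem (±divisors of 59) is a root, so the roots are irrational. The cubic discriminant is Δ = 20169 > 0, so there are three distinct real roots. p(-6) = -5 and p(-5) = 11 have opposite signs, so a root lies in (-6, -5); Newton's method refines it to λ ≈ -5.7968. p(-4) = 9 and p(-3) = -5 have opposite signs, so a root lies in (-4, -3); Newton's method refines it to λ ≈ -3.2935. p(3) = -5 and p(4) = 65 have opposite signs, so a root lies in (3, 4); Newton's method refines it to λ ≈ 3.0903. Check (Vieta): the three roots sum to -6, matching tr M = -6.
Thus the eigenvalues (to 4 decimals) are -5.7968 (modulus 5.7968); -3.2935 (modulus 3.2935); 3.0903 (modulus 3.0903). The spectral radius is the largest modulus: r(A) ≈ 5.7968. (Cross-check: r(A) ≤ ||A||_2 ≈ 6.1586; equality holds whenever A is normal, though it can also hold for some non-normal A.)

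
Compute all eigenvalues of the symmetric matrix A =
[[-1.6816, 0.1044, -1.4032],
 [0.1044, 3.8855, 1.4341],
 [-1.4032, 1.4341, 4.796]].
sigma(A) ≈ {-2, 3, 6}

A is real symmetric, so its spectrum consists of real eigenvalues. Expanding the characteristic polynomial of the displayed matrix gives
  det(λ I - A) = p(λ) = λ^3 + (-7)λ^2 + (0)λ + (36).
Solving p(λ) = 0 yields eigenvalues ≈ -2, 3, 6. (A is shown rounded to 4 decimals, so these recover the underlying integer eigenvalues to within that precision.)
Verification: the trace of A = 7 equals the sum of eigenvalues 7, and det(A) ≈ -36.0008 matches the eigenvalue product -36.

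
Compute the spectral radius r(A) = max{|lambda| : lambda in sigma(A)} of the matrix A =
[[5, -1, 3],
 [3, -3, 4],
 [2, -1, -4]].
r(A) ≈ 5.0541

The eigenvalues of A are the roots of its characteristic polynomial. With M = A (coefficients from the trace, the sum of principal 2x2 minors, and det A):
  p(λ) = det(λ I - M) = λ^3 + 2λ^2 - 22λ - 69.
No integer candidate from the rational root theorem (±divisors of 69) is a root, so the roots are irrational. The cubic discriminant is Δ = -27163 < 0, so there is one real root and a complex-conjugate pair. p(5) = -4 and p(6) = 87 have opposite signs, so a root lies in (5, 6); Newton's method refines it to λ ≈ 5.0541. Dividing out (λ - (5.0541)) leaves approximately λ^2 + 7.0541λ + 13.6523. For λ^2 + 7.0541λ + 13.6523 the discriminant is -4.8485. It is negative, so the remaining roots are the complex-conjugate pair λ ≈ -3.5271 ± 1.101i. Their product equals the constant term, so |λ|^2 ≈ 13.6523 and |λ| ≈ 3.6949.
Thus the eigenvalues (to 4 decimals) are 5.0541 (modulus 5.0541); -3.5271 ± 1.101i (modulus 3.6949). The spectral radius is the largest modulus: r(A) ≈ 5.0541. (Cross-check: r(A) ≤ ||A||_2 ≈ 8.0761; equality holds whenever A is normal, though it can also hold for some non-normal A.)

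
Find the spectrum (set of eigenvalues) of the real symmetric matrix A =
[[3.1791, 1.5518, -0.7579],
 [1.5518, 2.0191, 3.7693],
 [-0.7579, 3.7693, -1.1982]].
sigma(A) ≈ {-4, 3, 5}

A is real symmetric, so its spectrum consists of real eigenvalues. Expanding the characteristic polynomial of the displayed matrix gives
  det(λ I - A) = p(λ) = λ^3 + (-4)λ^2 + (-17)λ + (60).
Solving p(λ) = 0 yields eigenvalues ≈ -4, 3, 5. (A is shown rounded to 4 decimals, so these recover the underlying integer eigenvalues to within that precision.)
Verification: the trace of A = 4 equals the sum of eigenvalues 4, and det(A) ≈ -59.9993 matches the eigenvalue product -60.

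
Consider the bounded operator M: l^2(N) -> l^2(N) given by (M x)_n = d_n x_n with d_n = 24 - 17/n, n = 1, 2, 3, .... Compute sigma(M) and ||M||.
sigma(M) = {24 - 17/n : n ≥ 1} ∪ {24}; ||M|| = 24

A bounded diagonal operator on l^2 with diagonal entries d_n has spectrum equal to the closure of {d_n : n ≥ 1}: every d_n is an eigenvalue (with eigenvector e_n), so {d_n} ⊂ sigma(M); the spectrum is closed, so its closure is too; and for lambda not in the closure, (M - lambda I) has bounded inverse (the diagonal entries 1/(d_n - lambda) are bounded). For our sequence d_n = 24 - 17/n, n = 1, 2, 3, ...:
  - {d_n} = {24 - 17/n : n ≥ 1}; the only limit point is 24
  - closure = {24 - 17/n : n ≥ 1} ∪ {24}
For the norm: a diagonal operator has ||M|| = sup_n |d_n|. Here d_n = 24 - 17/n increases monotonically from d_1 = 7 toward 24, with all terms in [7, 24); so sup_n |d_n| = 24 (the supremum is the limit, not attained). So ||M|| = 24.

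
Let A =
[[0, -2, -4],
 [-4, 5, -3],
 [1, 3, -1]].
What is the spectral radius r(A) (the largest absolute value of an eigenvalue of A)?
r(A) ≈ 6.1606

The eigenvalues of A are the roots of its characteristic polynomial. With M = A (coefficients from the trace, the sum of principal 2x2 minors, and det A):
  p(λ) = det(λ I - M) = λ^3 - 4λ^2 - 82.
No integer candidate from the rational root theorem (±divisors of 82) is a root, so the roots are irrational. The cubic discriminant is Δ = -202540 < 0, so there is one real root and a complex-conjugate pair. p(6) = -10 and p(7) = 65 have opposite signs, so a root lies in (6, 7); Newton's method refines it to λ ≈ 6.1606. Dividing out (λ - (6.1606)) leaves approximately λ^2 + 2.1606λ + 13.3104. For λ^2 + 2.1606λ + 13.3104 the discriminant is -48.5736. It is negative, so the remaining roots are the complex-conjugate pair λ ≈ -1.0803 ± 3.4847i. Their product equals the constant term, so |λ|^2 ≈ 13.3104 and |λ| ≈ 3.6483.
Thus the eigenvalues (to 4 decimals) are 6.1606 (modulus 6.1606); -1.0803 ± 3.4847i (modulus 3.6483). The spectral radius is the largest modulus: r(A) ≈ 6.1606. (Cross-check: r(A) ≤ ||A||_2 ≈ 7.386; equality holds whenever A is normal, though it can also hold for some non-normal A.)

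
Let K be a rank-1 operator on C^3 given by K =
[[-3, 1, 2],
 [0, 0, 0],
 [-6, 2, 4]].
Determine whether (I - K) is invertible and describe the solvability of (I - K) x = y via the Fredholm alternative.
(I - K) is singular (det(I - K) = 0, i.e. 1 ∈ sigma(K)). (I - K) x = y is solvable iff y ⊥ ker((I - K)^*) = span{(-3, 1, 2)}, i.e. iff -3y_1 + y_2 + 2y_3 = 0. When solvable, the solutions are x = y + c·(1, 0, 2), c arbitrary (ker(I - K) = span{(1, 0, 2)}, dimension 1).

K has rank 1, so it is an outer product K = u v^T: every row of K is a multiple of one row vector. Reading off the entries, u = (1, 0, 2) and v = (-3, 1, 2) (row i of K equals u_i·v^T). A rank-one matrix u v^T satisfies K u = u (v·u) and kills the (2)-dimensional subspace v^⊥, so its characteristic polynomial is lambda^2 (lambda - v·u) with v·u = tr K = 1. Hence the eigenvalues of I - K are 1 (multiplicity 2) and 1 - (1) = 0, so det(I - K) = 0. (Direct check: I - K =
[[4, -1, -2],
 [0, 1, 0],
 [6, -2, -3]]
has determinant 0.) So 1 is an eigenvalue of K and (I - K) is not invertible. The finite-dimensional Fredholm alternative says: either (I - K) is invertible, or ker(I - K) ≠ {0} and then range(I - K) = ker((I - K)^*)^⊥, with dim ker(I - K) = dim ker((I - K)^*). We are in the second case, so we need both kernels. Kernel of I - K: (I - K) u = u - u (v·u) = u - u = 0, so ker(I - K) = span{u} = span{(1, 0, 2)} (it is exactly 1-dimensional because rank(I - K) = 2). Kernel of the adjoint: K is real, so (I - K)^* = I - K^T = I - v u^T, and (I - v u^T) v = v - v (u·v) = 0; hence ker((I - K)^*) = span{v} = span{(-3, 1, 2)}. Therefore (I - K) x = y is solvable iff <y, v> = 0, i.e. iff -3y_1 + y_2 + 2y_3 = 0. When this holds, K y = u (v·y) = 0, so (I - K) y = y and x = y is a particular solution; the full solution set is the line x = y + c·u = y + c·(1, 0, 2), c ∈ C.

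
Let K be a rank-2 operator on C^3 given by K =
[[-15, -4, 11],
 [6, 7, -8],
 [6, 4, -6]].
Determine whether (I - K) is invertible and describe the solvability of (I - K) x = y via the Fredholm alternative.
(I - K) is invertible (det(I - K) = -52 ≠ 0), so for every y in C^3 the equation (I - K) x = y has a unique solution.

K has rank 2 and factors as K = U V^T = u1 v1^T + u2 v2^T with u1 = (-2, -1, 0), v1 = (3, -1, -1), u2 = (-3, 3, 2), v2 = (3, 2, -3) (multiplying out reproduces the displayed K). The nonzero eigenvalues of U V^T coincide with those of the 2 x 2 matrix G = V^T U = [[v1·u1, v1·u2], [v2·u1, v2·u2]] = [[-5, -14], [-8, -9]], and by the Sylvester determinant identity det(I_3 - U V^T) = det(I_2 - V^T U) = det([[6, 14], [8, 10]]) = (6)(10) - (14)(8) = -52. (Direct check: I - K =
[[16, 4, -11],
 [-6, -6, 8],
 [-6, -4, 7]]
has determinant -52.) The finite-dimensional Fredholm alternative says: either (I - K) is invertible, or ker(I - K) ≠ {0} and then range(I - K) = ker((I - K)^*)^⊥, with dim ker(I - K) = dim ker((I - K)^*). Since det(I - K) ≠ 0, 1 is not an eigenvalue of K and ker(I - K) = {0}, so we are in the first case: for every y there is a unique x = (I - K)^(-1) y. (Explicitly, by the Woodbury identity, (I - U V^T)^(-1) = I + U (I_2 - G)^(-1) V^T.)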